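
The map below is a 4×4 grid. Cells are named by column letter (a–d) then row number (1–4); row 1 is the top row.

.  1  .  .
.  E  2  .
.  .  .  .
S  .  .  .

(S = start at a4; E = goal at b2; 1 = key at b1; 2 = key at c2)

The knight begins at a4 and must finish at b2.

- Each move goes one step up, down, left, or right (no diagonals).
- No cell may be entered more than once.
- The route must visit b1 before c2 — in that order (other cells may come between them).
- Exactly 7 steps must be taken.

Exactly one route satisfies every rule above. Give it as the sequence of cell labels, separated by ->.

The waypoints must appear in the order b1, c2, with no cell reused.
Route from a4: up 3 to a1, right 2 to c1, down 1 to c2, left 1 to b2 — 7 moves in all.
Check: order respected (1 at step 4, 2 at step 6); 7 moves as required.

a4 -> a3 -> a2 -> a1 -> b1 -> c1 -> c2 -> b2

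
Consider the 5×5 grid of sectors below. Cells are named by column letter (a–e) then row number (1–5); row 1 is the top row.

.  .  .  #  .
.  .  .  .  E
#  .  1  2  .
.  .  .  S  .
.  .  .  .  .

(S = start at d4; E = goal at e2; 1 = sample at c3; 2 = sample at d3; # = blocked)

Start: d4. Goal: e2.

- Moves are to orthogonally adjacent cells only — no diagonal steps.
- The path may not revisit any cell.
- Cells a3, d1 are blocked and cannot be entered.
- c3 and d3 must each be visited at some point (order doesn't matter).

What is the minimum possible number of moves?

5

Any route passes through c3 and d3 in some order between d4 and e2. Summing Manhattan distances along each leg and taking the cheapest ordering (d4 → c3 → d3 → e2) gives a lower bound of 2 + 1 + 2 = 5 moves.
A route of 5 moves achieves this: d4 → d3 → c3 → c2 → d2 → e2.
Since 5 matches the lower bound, it is optimal.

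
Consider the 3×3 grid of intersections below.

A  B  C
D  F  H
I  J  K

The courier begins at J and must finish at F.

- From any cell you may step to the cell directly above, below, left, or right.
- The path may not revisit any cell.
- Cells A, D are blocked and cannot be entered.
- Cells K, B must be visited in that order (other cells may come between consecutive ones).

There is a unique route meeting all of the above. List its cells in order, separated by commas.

The waypoints must appear in the order K, B, with no cell reused.
Route from J: right to K, 2× up (reaching C), left to B, down to F — 5 moves in all.
Check: order respected (K at step 1, B at step 4).

J, K, H, C, B, F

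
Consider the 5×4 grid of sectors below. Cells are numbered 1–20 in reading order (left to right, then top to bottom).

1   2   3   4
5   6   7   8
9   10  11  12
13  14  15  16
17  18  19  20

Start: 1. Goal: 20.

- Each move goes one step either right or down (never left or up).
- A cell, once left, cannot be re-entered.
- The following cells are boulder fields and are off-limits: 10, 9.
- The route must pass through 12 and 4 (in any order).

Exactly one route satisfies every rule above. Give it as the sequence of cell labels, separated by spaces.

Moves only go right or down, so the column and row indices never decrease.
Route from 1: right 3 to 4, down 4 to 20 — 7 moves in all.
Check: all required cells visited.

1 2 3 4 8 12 16 20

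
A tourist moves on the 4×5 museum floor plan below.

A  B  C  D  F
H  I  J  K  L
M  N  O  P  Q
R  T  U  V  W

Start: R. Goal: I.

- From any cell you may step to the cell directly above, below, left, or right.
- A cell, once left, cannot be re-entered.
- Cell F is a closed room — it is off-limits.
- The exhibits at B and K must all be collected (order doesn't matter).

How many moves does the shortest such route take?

9

Any route passes through B and K in some order between R and I. Summing Manhattan distances along each leg and taking the cheapest ordering (R → B → K → I) gives a lower bound of 4 + 3 + 2 = 9 moves.
A route of 9 moves achieves this: R → M → H → A → B → C → D → K → J → I.
Since 9 matches the lower bound, it is optimal.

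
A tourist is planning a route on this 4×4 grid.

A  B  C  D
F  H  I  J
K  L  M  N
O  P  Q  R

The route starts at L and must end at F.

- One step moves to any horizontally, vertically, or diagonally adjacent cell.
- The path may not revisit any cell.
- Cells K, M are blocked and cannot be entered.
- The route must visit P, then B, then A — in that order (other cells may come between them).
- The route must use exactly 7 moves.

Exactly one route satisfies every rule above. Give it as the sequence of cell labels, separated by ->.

L -> P -> Q -> N -> I -> B -> A -> F

The waypoints must appear in the order P, B, A, with no cell reused.
Route from L: down 1 to P, right 1 to Q, up-right 1 to N, up-left 2 to B, left 1 to A, down 1 to F — 7 moves in all.
Check: order respected (P at step 1, B at step 5, A at step 6); 7 moves as required.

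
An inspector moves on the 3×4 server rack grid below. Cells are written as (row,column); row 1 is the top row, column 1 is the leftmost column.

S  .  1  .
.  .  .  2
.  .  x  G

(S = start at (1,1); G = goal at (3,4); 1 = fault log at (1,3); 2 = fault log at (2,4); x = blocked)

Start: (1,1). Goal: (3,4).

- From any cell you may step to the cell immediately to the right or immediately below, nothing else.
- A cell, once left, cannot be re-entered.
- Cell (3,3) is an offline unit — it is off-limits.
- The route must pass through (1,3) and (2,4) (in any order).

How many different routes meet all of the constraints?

A right/down-only route from (1,1) to (3,4) makes exactly 2 down-moves and 3 right-moves in some order.
With no other constraints that would be C(5,2) = 10 routes.
A monotone route can only reach the required cells in the order (1,3), (2,4), so split there and multiply the segment counts (each segment already excludes blocked cells): (1,1)→(1,3): 1; (1,3)→(2,4): 2; (2,4)→(3,4): 1; product = 2.
That gives 2 routes.

2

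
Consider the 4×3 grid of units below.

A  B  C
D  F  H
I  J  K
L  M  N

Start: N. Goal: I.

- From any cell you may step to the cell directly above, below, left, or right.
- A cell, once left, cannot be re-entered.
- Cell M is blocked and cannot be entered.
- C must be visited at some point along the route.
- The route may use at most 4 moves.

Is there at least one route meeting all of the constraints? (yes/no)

no

Even ignoring the no-revisit rule, getting from N to I via C needs at least 3 + 4 = 7 moves (Manhattan distance per leg), which exceeds the 4-move limit.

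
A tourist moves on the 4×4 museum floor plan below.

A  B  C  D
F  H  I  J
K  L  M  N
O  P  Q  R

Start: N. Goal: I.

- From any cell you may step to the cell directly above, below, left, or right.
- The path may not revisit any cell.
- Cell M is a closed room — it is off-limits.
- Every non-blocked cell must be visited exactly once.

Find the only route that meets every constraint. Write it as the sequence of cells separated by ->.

Need to visit all 15 open cells exactly once, starting at N and ending at I.
Cell Q has only two open neighbours (P and R), so the path must pass straight through it: one of those is the cell it's entered from and the other is where it exits.
Route from N: down to R, 3× left (reaching O), up to K, right to L, up to H, left to F, up to A, 3× right (reaching D), down to J, left to I — 14 moves in all.
Check: all 15 open cells covered.

N -> R -> Q -> P -> O -> K -> L -> H -> F -> A -> B -> C -> D -> J -> I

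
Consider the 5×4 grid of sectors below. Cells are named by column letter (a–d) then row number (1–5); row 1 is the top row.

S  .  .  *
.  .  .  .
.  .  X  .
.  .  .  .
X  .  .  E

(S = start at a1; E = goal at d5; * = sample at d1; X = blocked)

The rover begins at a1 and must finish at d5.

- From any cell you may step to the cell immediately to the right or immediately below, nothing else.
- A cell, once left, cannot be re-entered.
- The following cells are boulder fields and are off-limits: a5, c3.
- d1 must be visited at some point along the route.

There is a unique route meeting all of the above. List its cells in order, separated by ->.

a1 -> b1 -> c1 -> d1 -> d2 -> d3 -> d4 -> d5

Moves only go right or down, so the column and row indices never decrease.
Route from a1: 3× right (reaching d1), 4× down (reaching d5) — 7 moves in all.
Check: all required cells visited.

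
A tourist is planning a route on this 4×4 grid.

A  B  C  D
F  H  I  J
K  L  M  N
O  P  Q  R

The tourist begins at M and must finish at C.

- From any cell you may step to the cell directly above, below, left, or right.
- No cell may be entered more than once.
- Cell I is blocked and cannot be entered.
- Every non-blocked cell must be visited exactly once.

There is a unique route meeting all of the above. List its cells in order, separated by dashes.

M - L - H - B - A - F - K - O - P - Q - R - N - J - D - C

Need to visit all 15 open cells exactly once, starting at M and ending at C.
Cell J has only two open neighbours (D and N), so the path must pass straight through it: one of those is the cell it's entered from and the other is where it exits.
Route from M: left 1 to L, up 2 to B, left 1 to A, down 3 to O, right 3 to R, up 3 to D, left 1 to C — 14 moves in all.
Check: all 15 open cells covered.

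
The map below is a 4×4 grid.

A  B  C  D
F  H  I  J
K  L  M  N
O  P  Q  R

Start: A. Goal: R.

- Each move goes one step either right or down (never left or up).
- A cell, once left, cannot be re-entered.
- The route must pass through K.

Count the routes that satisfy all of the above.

A right/down-only route from A to R makes exactly 3 down-moves and 3 right-moves in some order.
With no other constraints that would be C(6,3) = 20 routes.
Split at K and multiply the segment counts: A→K: 1; K→R: 4; product = 4.
That gives 4 routes.

4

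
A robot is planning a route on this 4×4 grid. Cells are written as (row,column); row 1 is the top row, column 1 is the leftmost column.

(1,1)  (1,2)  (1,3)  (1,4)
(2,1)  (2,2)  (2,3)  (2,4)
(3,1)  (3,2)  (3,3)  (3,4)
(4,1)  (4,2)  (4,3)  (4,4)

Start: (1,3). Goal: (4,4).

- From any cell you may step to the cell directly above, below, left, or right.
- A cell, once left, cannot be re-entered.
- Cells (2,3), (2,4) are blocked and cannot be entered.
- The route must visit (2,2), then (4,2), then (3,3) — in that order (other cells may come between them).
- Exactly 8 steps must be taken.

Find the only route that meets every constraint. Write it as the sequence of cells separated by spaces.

(1,3) (1,2) (2,2) (3,2) (4,2) (4,3) (3,3) (3,4) (4,4)

The waypoints must appear in the order (2,2), (4,2), (3,3), with no cell reused.
Route from (1,3): left 1 to (1,2), down 3 to (4,2), right 1 to (4,3), up 1 to (3,3), right 1 to (3,4), down 1 to (4,4) — 8 moves in all.
Check: order respected ((2,2) at step 2, (4,2) at step 4, (3,3) at step 6); 8 moves as required.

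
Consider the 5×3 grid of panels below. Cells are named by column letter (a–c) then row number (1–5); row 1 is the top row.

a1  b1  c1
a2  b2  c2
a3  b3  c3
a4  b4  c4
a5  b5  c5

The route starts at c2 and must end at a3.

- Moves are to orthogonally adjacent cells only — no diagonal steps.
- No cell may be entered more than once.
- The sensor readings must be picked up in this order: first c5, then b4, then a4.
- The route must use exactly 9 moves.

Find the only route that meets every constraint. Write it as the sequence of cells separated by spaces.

c2 b2 b3 c3 c4 c5 b5 b4 a4 a3

The waypoints must appear in the order c5, b4, a4, with no cell reused.
Route from c2: left to b2, down to b3, right to c3, 2× down (reaching c5), left to b5, up to b4, left to a4, up to a3 — 9 moves in all.
Check: order respected (c5 at step 5, b4 at step 7, a4 at step 8); 9 moves as required.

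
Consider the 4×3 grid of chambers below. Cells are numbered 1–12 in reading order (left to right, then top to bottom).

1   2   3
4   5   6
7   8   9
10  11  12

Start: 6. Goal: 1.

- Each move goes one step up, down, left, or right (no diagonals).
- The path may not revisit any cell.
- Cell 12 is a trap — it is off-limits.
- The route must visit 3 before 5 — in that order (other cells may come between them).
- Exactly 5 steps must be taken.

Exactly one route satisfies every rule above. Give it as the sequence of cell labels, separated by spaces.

The waypoints must appear in the order 3, 5, with no cell reused.
Route from 6: up 1 to 3, left 1 to 2, down 1 to 5, left 1 to 4, up 1 to 1 — 5 moves in all.
Check: order respected (3 at step 1, 5 at step 3); 5 moves as required.

6 3 2 5 4 1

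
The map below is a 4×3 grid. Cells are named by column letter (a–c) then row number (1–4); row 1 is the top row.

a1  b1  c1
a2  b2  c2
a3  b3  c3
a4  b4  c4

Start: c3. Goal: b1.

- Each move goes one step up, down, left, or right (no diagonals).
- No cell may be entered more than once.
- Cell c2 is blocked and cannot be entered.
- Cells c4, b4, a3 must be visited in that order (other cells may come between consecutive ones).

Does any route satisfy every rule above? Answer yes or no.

One route that works: c3 → c4 → b4 → b3 → a3 → a2 → a1 → b1.

yes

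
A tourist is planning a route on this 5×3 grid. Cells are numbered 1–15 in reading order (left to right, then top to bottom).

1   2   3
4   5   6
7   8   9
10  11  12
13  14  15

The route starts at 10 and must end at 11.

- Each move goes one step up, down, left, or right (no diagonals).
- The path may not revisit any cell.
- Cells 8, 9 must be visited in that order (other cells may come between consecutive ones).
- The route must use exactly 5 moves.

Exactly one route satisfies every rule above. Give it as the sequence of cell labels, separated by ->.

10 -> 7 -> 8 -> 9 -> 12 -> 11

The waypoints must appear in the order 8, 9, with no cell reused.
Route from 10: up to 7, 2× right (reaching 9), down to 12, left to 11 — 5 moves in all.
Check: order respected (8 at step 2, 9 at step 3); 5 moves as required.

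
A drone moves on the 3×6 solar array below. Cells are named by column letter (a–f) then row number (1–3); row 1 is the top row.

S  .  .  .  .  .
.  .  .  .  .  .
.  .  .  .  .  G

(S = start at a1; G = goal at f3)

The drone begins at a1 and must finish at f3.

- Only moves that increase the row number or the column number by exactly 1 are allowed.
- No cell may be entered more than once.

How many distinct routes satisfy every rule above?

21

A right/down-only route from a1 to f3 makes exactly 2 down-moves and 5 right-moves in some order.
With no other constraints that would be C(7,2) = 21 routes.
That gives 21 routes.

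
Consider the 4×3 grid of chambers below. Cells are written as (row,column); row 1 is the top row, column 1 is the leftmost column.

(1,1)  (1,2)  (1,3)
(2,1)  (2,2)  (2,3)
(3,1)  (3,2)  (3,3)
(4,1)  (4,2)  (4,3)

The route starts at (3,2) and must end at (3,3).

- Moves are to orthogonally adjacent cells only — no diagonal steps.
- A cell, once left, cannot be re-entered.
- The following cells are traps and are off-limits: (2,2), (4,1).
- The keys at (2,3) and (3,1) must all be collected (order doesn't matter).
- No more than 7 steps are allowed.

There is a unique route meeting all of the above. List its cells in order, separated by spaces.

Any route must reach (2,3) and (3,1) and still end at (3,3) within 7 moves, so the order of the required stops is forced.
Route from (3,2): left 1 to (3,1), up 2 to (1,1), right 2 to (1,3), down 2 to (3,3) — 7 moves in all.
Check: all required cells visited; 7 ≤ 7 moves.

(3,2) (3,1) (2,1) (1,1) (1,2) (1,3) (2,3) (3,3)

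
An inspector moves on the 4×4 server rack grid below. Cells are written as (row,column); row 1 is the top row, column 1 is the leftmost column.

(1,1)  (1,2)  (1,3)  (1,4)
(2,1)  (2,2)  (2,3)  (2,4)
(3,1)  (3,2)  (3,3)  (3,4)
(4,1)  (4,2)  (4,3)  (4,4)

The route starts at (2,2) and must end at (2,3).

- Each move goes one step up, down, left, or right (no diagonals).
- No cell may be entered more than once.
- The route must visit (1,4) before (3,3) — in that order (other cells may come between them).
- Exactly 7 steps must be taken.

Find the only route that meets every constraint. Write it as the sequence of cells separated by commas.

(2,2), (1,2), (1,3), (1,4), (2,4), (3,4), (3,3), (2,3)

The waypoints must appear in the order (1,4), (3,3), with no cell reused.
Route from (2,2): up to (1,2), 2× right (reaching (1,4)), 2× down (reaching (3,4)), left to (3,3), up to (2,3) — 7 moves in all.
Check: order respected ((1,4) at step 3, (3,3) at step 6); 7 moves as required.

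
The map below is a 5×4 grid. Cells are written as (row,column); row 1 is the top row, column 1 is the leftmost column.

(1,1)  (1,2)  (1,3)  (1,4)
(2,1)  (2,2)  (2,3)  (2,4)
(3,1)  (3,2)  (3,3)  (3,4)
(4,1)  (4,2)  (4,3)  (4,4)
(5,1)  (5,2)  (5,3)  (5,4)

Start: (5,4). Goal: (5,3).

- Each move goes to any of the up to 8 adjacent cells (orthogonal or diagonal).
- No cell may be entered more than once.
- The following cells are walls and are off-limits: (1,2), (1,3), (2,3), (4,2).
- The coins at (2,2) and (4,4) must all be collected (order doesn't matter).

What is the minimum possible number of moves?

6

Any route passes through (2,2) and (4,4) in some order between (5,4) and (5,3). Summing Chebyshev distances along each leg and taking the cheapest ordering ((5,4) → (4,4) → (2,2) → (5,3)) gives a lower bound of 1 + 2 + 3 = 6 moves.
A route of 6 moves achieves this: (5,4) → (4,3) → (3,2) → (2,2) → (3,3) → (4,4) → (5,3).
Since 6 matches the lower bound, it is optimal.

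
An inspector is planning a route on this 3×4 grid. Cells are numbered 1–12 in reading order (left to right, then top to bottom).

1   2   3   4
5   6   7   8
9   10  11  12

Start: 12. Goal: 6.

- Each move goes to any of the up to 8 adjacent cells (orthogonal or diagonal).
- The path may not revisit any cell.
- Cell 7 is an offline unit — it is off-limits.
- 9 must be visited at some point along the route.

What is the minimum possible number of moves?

4

Any route passes through 9 somewhere between 12 and 6. Summing Chebyshev distances along the two legs (12 → 9 → 6) gives a lower bound of 3 + 1 = 4 moves.
A route of 4 moves achieves this: 12 → 11 → 10 → 9 → 6.
Since 4 matches the lower bound, it is optimal.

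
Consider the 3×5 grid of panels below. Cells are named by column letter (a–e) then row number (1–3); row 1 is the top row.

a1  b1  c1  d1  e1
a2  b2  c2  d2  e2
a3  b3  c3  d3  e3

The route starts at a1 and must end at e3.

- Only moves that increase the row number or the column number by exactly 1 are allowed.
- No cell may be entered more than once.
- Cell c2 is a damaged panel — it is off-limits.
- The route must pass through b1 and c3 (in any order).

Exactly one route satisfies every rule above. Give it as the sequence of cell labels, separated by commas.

a1, b1, b2, b3, c3, d3, e3

Moves only go right or down, so the column and row indices never decrease.
Route from a1: right 1 to b1, down 2 to b3, right 3 to e3 — 6 moves in all.
Check: all required cells visited.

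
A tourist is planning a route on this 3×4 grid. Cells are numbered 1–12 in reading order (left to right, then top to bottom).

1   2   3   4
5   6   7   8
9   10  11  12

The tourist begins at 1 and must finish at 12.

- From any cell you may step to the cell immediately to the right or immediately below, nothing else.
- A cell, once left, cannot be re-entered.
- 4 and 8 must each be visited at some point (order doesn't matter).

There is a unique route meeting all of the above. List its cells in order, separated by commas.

Moves only go right or down, so the column and row indices never decrease.
Route from 1: right 3 to 4, down 2 to 12 — 5 moves in all.
Check: all required cells visited.

1, 2, 3, 4, 8, 12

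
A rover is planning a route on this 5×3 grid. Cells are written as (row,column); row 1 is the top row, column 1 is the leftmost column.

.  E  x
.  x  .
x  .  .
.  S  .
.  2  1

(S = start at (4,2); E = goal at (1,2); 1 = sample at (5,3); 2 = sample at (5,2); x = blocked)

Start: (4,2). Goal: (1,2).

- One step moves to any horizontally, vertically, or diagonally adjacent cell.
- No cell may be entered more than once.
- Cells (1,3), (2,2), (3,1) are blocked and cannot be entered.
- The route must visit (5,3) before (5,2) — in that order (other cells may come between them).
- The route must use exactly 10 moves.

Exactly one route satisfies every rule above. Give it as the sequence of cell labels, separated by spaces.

The waypoints must appear in the order (5,3), (5,2), with no cell reused.
Route from (4,2): up-right to (3,3), 2× down (reaching (5,3)), 2× left (reaching (5,1)), up to (4,1), up-right to (3,2), up-left to (2,1), up to (1,1), right to (1,2) — 10 moves in all.
Check: order respected (1 at step 3, 2 at step 4); 10 moves as required.

(4,2) (3,3) (4,3) (5,3) (5,2) (5,1) (4,1) (3,2) (2,1) (1,1) (1,2)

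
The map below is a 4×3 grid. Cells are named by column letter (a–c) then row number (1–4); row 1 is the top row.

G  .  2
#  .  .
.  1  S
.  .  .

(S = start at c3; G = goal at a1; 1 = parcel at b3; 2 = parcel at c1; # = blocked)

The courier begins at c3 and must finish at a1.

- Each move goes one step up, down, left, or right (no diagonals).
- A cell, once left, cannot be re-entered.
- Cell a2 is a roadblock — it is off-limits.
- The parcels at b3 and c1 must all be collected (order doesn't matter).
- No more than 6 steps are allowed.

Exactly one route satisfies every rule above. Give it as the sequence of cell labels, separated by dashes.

The budget equals the shortest possible length, so every move has to be on a shortest route through the required cells.
Route from c3: left to b3, up to b2, right to c2, up to c1, 2× left (reaching a1) — 6 moves in all.
Check: all required cells visited; 6 ≤ 6 moves.

c3 - b3 - b2 - c2 - c1 - b1 - a1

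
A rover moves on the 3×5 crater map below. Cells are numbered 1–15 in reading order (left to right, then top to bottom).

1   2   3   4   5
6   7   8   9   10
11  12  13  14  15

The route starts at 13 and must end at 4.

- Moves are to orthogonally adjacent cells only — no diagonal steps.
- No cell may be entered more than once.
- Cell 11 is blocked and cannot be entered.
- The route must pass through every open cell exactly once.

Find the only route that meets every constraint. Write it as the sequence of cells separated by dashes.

Need to visit all 14 open cells exactly once, starting at 13 and ending at 4.
Cell 6 has only two open neighbours (1 and 7), so the path must pass straight through it: one of those is the cell it's entered from and the other is where it exits.
Route from 13: left 1 to 12, up 1 to 7, left 1 to 6, up 1 to 1, right 2 to 3, down 1 to 8, right 1 to 9, down 1 to 14, right 1 to 15, up 2 to 5, left 1 to 4 — 13 moves in all.
Check: all 14 open cells covered.

13 - 12 - 7 - 6 - 1 - 2 - 3 - 8 - 9 - 14 - 15 - 10 - 5 - 4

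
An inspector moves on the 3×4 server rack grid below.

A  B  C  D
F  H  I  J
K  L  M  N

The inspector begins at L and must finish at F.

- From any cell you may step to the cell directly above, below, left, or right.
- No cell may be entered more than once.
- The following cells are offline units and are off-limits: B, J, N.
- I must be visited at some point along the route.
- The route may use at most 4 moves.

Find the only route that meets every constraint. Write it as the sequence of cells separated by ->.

The 4-move cap with required stops at I leaves no slack for detours.
Route from L: right 1 to M, up 1 to I, left 2 to F — 4 moves in all.
Check: all required cells visited; 4 ≤ 4 moves.

L -> M -> I -> H -> F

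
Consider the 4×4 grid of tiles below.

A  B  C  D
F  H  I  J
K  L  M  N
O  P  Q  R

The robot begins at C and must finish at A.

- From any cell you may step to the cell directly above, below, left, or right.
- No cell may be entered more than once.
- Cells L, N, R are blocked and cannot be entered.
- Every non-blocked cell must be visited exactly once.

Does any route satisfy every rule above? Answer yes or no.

yes

One route that works: C → D → J → I → M → Q → P → O → K → F → H → B → A.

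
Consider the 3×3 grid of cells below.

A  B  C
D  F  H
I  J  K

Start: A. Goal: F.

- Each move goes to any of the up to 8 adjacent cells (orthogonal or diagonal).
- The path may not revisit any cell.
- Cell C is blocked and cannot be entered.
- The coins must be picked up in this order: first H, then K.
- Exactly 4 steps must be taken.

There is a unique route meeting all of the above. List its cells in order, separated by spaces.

The waypoints must appear in the order H, K, with no cell reused.
Route from A: right 1 to B, down-right 1 to H, down 1 to K, up-left 1 to F — 4 moves in all.
Check: order respected (H at step 2, K at step 3); 4 moves as required.

A B H K F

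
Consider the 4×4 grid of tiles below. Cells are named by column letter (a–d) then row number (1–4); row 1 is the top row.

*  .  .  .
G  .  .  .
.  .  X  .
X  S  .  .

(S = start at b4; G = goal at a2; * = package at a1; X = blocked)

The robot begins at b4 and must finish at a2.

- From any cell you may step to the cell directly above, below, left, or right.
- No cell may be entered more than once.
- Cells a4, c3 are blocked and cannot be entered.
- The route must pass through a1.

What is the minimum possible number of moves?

Any route passes through a1 somewhere between b4 and a2. Summing Manhattan distances along the two legs (b4 → a1 → a2) gives a lower bound of 4 + 1 = 5 moves.
A route of 5 moves achieves this: b4 → b3 → b2 → b1 → a1 → a2.
Since 5 matches the lower bound, it is optimal.

5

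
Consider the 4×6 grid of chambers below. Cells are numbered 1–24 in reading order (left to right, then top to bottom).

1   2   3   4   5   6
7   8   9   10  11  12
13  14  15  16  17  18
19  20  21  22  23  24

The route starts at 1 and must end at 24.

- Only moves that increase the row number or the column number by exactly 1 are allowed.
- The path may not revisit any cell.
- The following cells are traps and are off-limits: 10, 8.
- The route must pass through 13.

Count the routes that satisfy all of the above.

A right/down-only route from 1 to 24 makes exactly 3 down-moves and 5 right-moves in some order.
With no other constraints that would be C(8,3) = 56 routes.
Split at 13 and multiply the segment counts (each segment already excludes blocked cells): 1→13: 1; 13→24: 6; product = 6.
That gives 6 routes.

6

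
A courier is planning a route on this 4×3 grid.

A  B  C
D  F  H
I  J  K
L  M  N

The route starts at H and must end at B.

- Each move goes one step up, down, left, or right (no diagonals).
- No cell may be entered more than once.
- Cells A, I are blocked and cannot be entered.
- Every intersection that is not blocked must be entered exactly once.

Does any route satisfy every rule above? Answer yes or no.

no

Cell D has only one open neighbour but is neither the start nor the goal, so a Hamiltonian route would have to both enter and leave it through the same neighbour — impossible without revisiting.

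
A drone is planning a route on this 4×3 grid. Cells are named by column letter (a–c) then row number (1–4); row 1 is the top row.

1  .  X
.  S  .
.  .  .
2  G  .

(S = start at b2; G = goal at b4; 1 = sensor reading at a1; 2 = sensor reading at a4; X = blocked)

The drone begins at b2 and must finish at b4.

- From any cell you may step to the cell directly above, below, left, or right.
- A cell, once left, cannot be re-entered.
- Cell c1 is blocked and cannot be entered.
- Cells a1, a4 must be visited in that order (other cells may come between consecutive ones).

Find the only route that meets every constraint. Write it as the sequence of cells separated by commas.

b2, b1, a1, a2, a3, a4, b4

The waypoints must appear in the order a1, a4, with no cell reused.
Route from b2: up to b1, left to a1, 3× down (reaching a4), right to b4 — 6 moves in all.
Check: order respected (1 at step 2, 2 at step 5).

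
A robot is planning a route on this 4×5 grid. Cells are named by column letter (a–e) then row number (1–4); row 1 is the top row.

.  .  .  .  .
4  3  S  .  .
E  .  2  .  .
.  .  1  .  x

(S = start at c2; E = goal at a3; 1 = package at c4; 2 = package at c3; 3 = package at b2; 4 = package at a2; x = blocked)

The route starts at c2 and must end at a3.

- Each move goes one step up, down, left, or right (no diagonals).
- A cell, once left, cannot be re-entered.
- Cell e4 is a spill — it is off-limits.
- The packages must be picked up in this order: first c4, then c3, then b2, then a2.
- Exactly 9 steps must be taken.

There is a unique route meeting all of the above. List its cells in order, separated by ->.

c2 -> d2 -> d3 -> d4 -> c4 -> c3 -> b3 -> b2 -> a2 -> a3

The waypoints must appear in the order c4, c3, b2, a2, with no cell reused.
Route from c2: right to d2, 2× down (reaching d4), left to c4, up to c3, left to b3, up to b2, left to a2, down to a3 — 9 moves in all.
Check: order respected (1 at step 4, 2 at step 5, 3 at step 7, 4 at step 8); 9 moves as required.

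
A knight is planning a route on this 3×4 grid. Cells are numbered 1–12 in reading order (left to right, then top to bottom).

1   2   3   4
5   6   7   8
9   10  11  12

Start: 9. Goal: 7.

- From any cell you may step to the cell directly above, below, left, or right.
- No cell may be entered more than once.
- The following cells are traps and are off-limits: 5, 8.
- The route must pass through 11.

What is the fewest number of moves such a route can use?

3

Any route passes through 11 somewhere between 9 and 7. Summing Manhattan distances along the two legs (9 → 11 → 7) gives a lower bound of 2 + 1 = 3 moves.
A route of 3 moves achieves this: 9 → 10 → 11 → 7.
Since 3 matches the lower bound, it is optimal.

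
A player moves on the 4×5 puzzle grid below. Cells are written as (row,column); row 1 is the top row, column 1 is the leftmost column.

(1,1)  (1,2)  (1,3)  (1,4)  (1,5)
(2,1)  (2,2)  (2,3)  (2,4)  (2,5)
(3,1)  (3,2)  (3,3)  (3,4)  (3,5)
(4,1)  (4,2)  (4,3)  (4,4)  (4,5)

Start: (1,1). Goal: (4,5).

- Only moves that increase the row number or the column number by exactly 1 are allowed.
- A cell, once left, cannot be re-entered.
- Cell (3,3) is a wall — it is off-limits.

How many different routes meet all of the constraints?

17

A right/down-only route from (1,1) to (4,5) makes exactly 3 down-moves and 4 right-moves in some order.
With no other constraints that would be C(7,3) = 35 routes.
Subtract routes through each blocked cell (inclusion–exclusion for overlaps): − through (3,3): 18 → 17.
That gives 17 routes.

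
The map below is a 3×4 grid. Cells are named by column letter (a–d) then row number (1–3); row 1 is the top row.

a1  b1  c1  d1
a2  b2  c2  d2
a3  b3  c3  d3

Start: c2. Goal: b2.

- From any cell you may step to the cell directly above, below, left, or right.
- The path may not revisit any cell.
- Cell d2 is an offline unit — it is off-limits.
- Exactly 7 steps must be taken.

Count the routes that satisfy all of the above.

Need simple routes of exactly 7 moves from c2 to b2 (Manhattan distance 1, so 3 moves are spent on a detour and 3 undoing it).
Enumerating: c2 c1 b1 a1 a2 a3 b3 b2 | c2 c3 b3 a3 a2 a1 b1 b2.
That gives 2 routes.

2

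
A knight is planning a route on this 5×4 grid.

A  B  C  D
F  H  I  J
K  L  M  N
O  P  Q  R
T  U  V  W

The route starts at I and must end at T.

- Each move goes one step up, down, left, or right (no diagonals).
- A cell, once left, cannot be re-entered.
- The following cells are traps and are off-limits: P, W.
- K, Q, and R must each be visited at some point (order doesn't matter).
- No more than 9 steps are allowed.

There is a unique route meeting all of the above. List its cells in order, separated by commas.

The 9-move cap with required stops at K, Q, R leaves no slack for detours.
Route from I: right to J, 2× down (reaching R), left to Q, up to M, 2× left (reaching K), 2× down (reaching T) — 9 moves in all.
Check: all required cells visited; 9 ≤ 9 moves.

I, J, N, R, Q, M, L, K, O, T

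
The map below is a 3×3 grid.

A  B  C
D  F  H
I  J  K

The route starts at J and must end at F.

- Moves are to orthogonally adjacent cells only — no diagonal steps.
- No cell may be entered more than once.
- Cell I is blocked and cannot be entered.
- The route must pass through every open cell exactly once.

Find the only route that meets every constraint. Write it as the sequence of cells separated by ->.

Need to visit all 8 open cells exactly once, starting at J and ending at F.
Cell C has only two open neighbours (H and B), so the path must pass straight through it: one of those is the cell it's entered from and the other is where it exits.
Route from J: right to K, 2× up (reaching C), 2× left (reaching A), down to D, right to F — 7 moves in all.
Check: all 8 open cells covered.

J -> K -> H -> C -> B -> A -> D -> F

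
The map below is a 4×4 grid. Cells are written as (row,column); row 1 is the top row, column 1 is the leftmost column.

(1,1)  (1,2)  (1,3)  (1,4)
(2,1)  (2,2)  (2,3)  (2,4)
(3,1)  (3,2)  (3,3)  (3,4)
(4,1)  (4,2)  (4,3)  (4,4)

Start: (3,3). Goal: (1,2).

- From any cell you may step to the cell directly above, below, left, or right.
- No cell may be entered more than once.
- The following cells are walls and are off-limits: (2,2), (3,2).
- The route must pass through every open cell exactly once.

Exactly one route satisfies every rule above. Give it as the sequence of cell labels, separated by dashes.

(3,3) - (2,3) - (1,3) - (1,4) - (2,4) - (3,4) - (4,4) - (4,3) - (4,2) - (4,1) - (3,1) - (2,1) - (1,1) - (1,2)

Need to visit all 14 open cells exactly once, starting at (3,3) and ending at (1,2).
Route from (3,3): up 2 to (1,3), right 1 to (1,4), down 3 to (4,4), left 3 to (4,1), up 3 to (1,1), right 1 to (1,2) — 13 moves in all.
Check: all 14 open cells covered.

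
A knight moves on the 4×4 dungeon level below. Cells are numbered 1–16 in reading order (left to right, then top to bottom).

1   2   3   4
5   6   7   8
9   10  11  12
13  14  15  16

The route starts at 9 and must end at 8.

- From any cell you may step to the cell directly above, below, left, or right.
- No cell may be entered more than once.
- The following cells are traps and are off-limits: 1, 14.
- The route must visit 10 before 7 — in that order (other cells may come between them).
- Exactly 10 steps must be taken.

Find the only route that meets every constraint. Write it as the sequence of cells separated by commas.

9, 10, 6, 2, 3, 7, 11, 15, 16, 12, 8

The waypoints must appear in the order 10, 7, with no cell reused.
Route from 9: right 1 to 10, up 2 to 2, right 1 to 3, down 3 to 15, right 1 to 16, up 2 to 8 — 10 moves in all.
Check: order respected (10 at step 1, 7 at step 5); 10 moves as required.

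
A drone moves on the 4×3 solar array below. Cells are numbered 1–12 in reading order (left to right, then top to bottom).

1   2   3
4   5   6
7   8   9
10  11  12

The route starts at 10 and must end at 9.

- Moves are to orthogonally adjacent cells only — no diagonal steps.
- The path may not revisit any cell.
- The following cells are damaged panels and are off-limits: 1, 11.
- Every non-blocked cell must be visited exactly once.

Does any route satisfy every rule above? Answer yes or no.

no

Cell 12 has only one open neighbour but is neither the start nor the goal, so a Hamiltonian route would have to both enter and leave it through the same neighbour — impossible without revisiting.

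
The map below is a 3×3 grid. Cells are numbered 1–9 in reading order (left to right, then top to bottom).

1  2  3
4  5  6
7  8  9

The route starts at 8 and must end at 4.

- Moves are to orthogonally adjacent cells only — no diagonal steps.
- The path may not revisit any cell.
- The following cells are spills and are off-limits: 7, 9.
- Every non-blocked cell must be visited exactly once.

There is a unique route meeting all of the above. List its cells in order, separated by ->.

8 -> 5 -> 6 -> 3 -> 2 -> 1 -> 4

Need to visit all 7 open cells exactly once, starting at 8 and ending at 4.
Route from 8: up 1 to 5, right 1 to 6, up 1 to 3, left 2 to 1, down 1 to 4 — 6 moves in all.
Check: all 7 open cells covered.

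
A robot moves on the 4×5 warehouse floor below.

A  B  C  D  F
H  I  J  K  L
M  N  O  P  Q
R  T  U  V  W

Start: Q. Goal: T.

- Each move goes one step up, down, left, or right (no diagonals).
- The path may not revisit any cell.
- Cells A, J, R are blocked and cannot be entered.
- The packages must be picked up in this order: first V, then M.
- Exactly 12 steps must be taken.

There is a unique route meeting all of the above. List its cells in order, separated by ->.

Q -> W -> V -> P -> K -> D -> C -> B -> I -> H -> M -> N -> T

The waypoints must appear in the order V, M, with no cell reused.
Route from Q: down 1 to W, left 1 to V, up 3 to D, left 2 to B, down 1 to I, left 1 to H, down 1 to M, right 1 to N, down 1 to T — 12 moves in all.
Check: order respected (V at step 2, M at step 10); 12 moves as required.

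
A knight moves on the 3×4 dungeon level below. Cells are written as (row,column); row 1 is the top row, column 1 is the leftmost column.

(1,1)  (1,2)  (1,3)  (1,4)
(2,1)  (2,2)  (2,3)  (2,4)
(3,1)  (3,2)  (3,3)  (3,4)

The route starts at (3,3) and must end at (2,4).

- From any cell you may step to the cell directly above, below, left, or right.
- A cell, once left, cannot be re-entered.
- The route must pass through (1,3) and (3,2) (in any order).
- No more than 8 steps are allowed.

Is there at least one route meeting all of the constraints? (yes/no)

One route that works: (3,3) → (3,2) → (2,2) → (1,2) → (1,3) → (2,3) → (2,4).

yes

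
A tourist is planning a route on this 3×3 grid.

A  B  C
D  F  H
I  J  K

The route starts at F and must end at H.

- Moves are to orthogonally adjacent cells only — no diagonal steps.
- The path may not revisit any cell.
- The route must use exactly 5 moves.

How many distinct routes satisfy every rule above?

Need simple routes of exactly 5 moves from F to H (Manhattan distance 1, so 2 moves are spent on a detour and 2 undoing it).
Enumerating: F D A B C H | F D I J K H.
That gives 2 routes.

2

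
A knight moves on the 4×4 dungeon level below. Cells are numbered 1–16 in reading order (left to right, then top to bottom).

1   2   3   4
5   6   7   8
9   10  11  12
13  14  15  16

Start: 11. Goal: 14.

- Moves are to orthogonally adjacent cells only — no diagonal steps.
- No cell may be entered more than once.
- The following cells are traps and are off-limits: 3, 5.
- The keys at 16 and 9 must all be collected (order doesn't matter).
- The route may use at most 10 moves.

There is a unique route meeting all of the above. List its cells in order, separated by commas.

11, 15, 16, 12, 8, 7, 6, 10, 9, 13, 14

The budget equals the shortest possible length, so every move has to be on a shortest route through the required cells.
Route from 11: down to 15, right to 16, 2× up (reaching 8), 2× left (reaching 6), down to 10, left to 9, down to 13, right to 14 — 10 moves in all.
Check: all required cells visited; 10 ≤ 10 moves.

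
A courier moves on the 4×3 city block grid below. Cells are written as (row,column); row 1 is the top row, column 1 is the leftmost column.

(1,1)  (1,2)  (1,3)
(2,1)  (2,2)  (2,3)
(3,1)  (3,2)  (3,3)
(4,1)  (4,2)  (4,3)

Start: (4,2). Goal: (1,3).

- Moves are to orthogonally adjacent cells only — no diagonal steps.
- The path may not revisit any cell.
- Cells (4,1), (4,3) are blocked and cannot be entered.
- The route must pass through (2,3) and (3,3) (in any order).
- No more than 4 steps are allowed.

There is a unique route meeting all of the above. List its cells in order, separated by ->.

(4,2) -> (3,2) -> (3,3) -> (2,3) -> (1,3)

The 4-move cap with required stops at (2,3), (3,3) leaves no slack for detours.
Route from (4,2): up 1 to (3,2), right 1 to (3,3), up 2 to (1,3) — 4 moves in all.
Check: all required cells visited; 4 ≤ 4 moves.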